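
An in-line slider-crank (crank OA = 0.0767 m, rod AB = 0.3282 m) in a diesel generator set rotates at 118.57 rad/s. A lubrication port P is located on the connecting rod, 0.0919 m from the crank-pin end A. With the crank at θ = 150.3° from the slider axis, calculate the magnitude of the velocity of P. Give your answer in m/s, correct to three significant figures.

7.10

ω = 118.6 rad/s.  Crank-pin speed |V_A| = rω = 9.0943 m/s, perpendicular to OA.
Rod angle: sinφ = −(r/L) sinθ ⇒ φ = -6.649°; ω_rod = −rω cosθ/√(L²−r²sin²θ) = +24.232 rad/s.
V_P = V_A + ω_rod × AP, with AP = 0.0919 m along the rod.
Components: V_Px = −rω sinθ − a·ω_rod·sinφ = -4.248 m/s;  V_Py = rω cosθ + a·ω_rod·cosφ = -5.6876 m/s.
|V_P| = √(V_Px² + V_Py²) = 7.0989 m/s.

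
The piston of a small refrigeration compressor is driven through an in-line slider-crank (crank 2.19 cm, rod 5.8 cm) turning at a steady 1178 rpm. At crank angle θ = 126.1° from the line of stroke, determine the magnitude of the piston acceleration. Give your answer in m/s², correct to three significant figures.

ω = 2π·1178/60 = 123.4 rad/s
x(θ) = r cosθ + √(L² − r² sin²θ); with ω constant, a = ω²·d²x/dθ².
d²x/dθ² = −r cosθ − r²(cos2θ)/√u − r⁴ sin²2θ/(4u^{3/2}),  u = L² − r² sin²θ = 0.00305089 m².
Substituting r = 0.0219 m, L = 0.058 m, θ = 126.1°: d²x/dθ² = +0.015248 m.
a = ω²·d²x/dθ² = (123.4)²·(+0.015248) = +232.05 m/s²;  |a| = 232.05 m/s².

232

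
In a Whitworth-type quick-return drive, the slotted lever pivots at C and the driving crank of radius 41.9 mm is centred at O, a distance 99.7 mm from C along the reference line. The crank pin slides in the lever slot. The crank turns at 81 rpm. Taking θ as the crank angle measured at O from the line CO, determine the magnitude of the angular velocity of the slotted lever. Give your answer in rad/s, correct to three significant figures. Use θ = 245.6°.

ω = 8.482 rad/s (from 81 rpm).
Crank pin A relative to C: A = (d + r cosθ, r sinθ); lever angle φ = atan2(r sinθ, d + r cosθ).
Differentiating tanφ: φ̇ = rω(d cosθ + r)/(d² + r² + 2dr cosθ).
d² + r² + 2dr cosθ = |CA|² = 0.00824427 m²;  d cosθ + r = +0.00071349 m.
|ω_lever| = |0.0419·8.482·+0.00071349| / 0.00824427 = 0.030758 rad/s.

0.0308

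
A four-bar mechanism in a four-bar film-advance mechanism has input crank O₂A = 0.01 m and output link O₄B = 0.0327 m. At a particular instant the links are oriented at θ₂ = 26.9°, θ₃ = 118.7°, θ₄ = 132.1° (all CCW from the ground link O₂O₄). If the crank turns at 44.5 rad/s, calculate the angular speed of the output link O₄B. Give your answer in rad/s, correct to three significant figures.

58.7

ω₂ = 44.5 rad/s
Differentiating the loop-closure r₂e^{iθ₂}+r₃e^{iθ₃}=r₁+r₄e^{iθ₄} gives r₂ω₂e^{iθ₂}+r₃ω₃e^{iθ₃}=r₄ω₄e^{iθ₄}.
Eliminating the other unknown: ω₄ = r₂ω₂ sin(θ₂−θ₃) / [r₄ sin(θ₄−θ₃)].
Numerator sine = -0.99951; denominator sine = +0.23175.
Result = 0.01·44.5·(-0.99951) / (0.0327·(+0.23175)) = -58.692 rad/s; magnitude 58.692 rad/s.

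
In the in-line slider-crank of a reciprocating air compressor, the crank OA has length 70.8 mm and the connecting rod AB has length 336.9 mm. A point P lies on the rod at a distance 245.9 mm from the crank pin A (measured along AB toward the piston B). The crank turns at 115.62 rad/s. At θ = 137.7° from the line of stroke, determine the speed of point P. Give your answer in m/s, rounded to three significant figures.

ω = 115.6 rad/s.  Crank-pin speed |V_A| = rω = 8.1859 m/s, perpendicular to OA.
Rod angle: sinφ = −(r/L) sinθ ⇒ φ = -8.131°; ω_rod = −rω cosθ/√(L²−r²sin²θ) = +18.154 rad/s.
V_P = V_A + ω_rod × AP, with AP = 0.2459 m along the rod.
Components: V_Px = −rω sinθ − a·ω_rod·sinφ = -4.8778 m/s;  V_Py = rω cosθ + a·ω_rod·cosφ = -1.6354 m/s.
|V_P| = √(V_Px² + V_Py²) = 5.1447 m/s.

5.14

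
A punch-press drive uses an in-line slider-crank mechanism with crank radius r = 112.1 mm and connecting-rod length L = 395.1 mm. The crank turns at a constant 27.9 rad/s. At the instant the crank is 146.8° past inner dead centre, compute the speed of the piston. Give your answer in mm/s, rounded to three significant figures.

1300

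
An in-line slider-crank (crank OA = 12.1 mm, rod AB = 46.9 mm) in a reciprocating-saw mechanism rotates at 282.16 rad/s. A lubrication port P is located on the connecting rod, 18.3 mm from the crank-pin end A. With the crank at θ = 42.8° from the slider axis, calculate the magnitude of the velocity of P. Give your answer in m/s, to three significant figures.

ω = 282.2 rad/s.  Crank-pin speed |V_A| = rω = 3.4141 m/s, perpendicular to OA.
Rod angle: sinφ = −(r/L) sinθ ⇒ φ = -10.096°; ω_rod = −rω cosθ/√(L²−r²sin²θ) = -54.253 rad/s.
V_P = V_A + ω_rod × AP, with AP = 0.0183 m along the rod.
Components: V_Px = −rω sinθ − a·ω_rod·sinφ = -2.4937 m/s;  V_Py = rω cosθ + a·ω_rod·cosφ = +1.5276 m/s.
|V_P| = √(V_Px² + V_Py²) = 2.9244 m/s.

2.92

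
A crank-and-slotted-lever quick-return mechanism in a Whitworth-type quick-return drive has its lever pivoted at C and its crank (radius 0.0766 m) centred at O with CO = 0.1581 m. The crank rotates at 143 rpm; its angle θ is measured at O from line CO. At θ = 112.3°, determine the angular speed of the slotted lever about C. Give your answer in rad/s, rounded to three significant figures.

ω = 14.97 rad/s (from 143 rpm).
Crank pin A relative to C: A = (d + r cosθ, r sinθ); lever angle φ = atan2(r sinθ, d + r cosθ).
Differentiating tanφ: φ̇ = rω(d cosθ + r)/(d² + r² + 2dr cosθ).
d² + r² + 2dr cosθ = |CA|² = 0.0216724 m²;  d cosθ + r = +0.016608 m.
|ω_lever| = |0.0766·14.97·+0.016608| / 0.0216724 = 0.87903 rad/s.

0.879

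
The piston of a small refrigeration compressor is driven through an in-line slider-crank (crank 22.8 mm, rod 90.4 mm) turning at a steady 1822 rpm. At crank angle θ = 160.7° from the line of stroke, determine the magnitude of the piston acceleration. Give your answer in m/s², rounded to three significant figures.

618

ω = 2π·1822/60 = 190.8 rad/s
x(θ) = r cosθ + √(L² − r² sin²θ); with ω constant, a = ω²·d²x/dθ².
d²x/dθ² = −r cosθ − r²(cos2θ)/√u − r⁴ sin²2θ/(4u^{3/2}),  u = L² − r² sin²θ = 0.00811537 m².
Substituting r = 0.0228 m, L = 0.0904 m, θ = 160.7°: d²x/dθ² = +0.016973 m.
a = ω²·d²x/dθ² = (190.8)²·(+0.016973) = +617.89 m/s²;  |a| = 617.89 m/s².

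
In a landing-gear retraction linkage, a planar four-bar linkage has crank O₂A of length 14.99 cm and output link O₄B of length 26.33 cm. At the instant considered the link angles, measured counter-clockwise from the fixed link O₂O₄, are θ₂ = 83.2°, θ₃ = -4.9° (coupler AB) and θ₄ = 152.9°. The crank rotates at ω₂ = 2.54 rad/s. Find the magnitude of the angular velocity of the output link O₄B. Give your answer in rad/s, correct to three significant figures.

3.83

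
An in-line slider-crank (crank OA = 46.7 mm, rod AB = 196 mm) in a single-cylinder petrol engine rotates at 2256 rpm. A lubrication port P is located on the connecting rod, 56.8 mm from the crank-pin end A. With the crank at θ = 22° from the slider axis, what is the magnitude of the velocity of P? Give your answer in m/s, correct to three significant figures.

8.49

ω = 236.2 rad/s.  Crank-pin speed |V_A| = rω = 11.033 m/s, perpendicular to OA.
Rod angle: sinφ = −(r/L) sinθ ⇒ φ = -5.121°; ω_rod = −rω cosθ/√(L²−r²sin²θ) = -52.4 rad/s.
V_P = V_A + ω_rod × AP, with AP = 0.0568 m along the rod.
Components: V_Px = −rω sinθ − a·ω_rod·sinφ = -4.3986 m/s;  V_Py = rω cosθ + a·ω_rod·cosφ = +7.265 m/s.
|V_P| = √(V_Px² + V_Py²) = 8.4928 m/s.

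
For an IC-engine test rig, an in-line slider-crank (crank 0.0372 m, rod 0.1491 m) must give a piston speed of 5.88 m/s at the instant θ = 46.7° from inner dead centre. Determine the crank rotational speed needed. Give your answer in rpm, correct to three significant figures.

For an in-line slider-crank, |v_piston| = rω|sinθ|·[1 + r cosθ/√(L² − r² sin²θ)].
With r = 0.0372 m, L = 0.1491 m, θ = 46.7°: the bracketed kinematic factor |dx/dθ| = 0.031784 m.
ω = v/|dx/dθ| = 5.88/0.031784 = 185 rad/s.
N = 60ω/(2π) = 1766.6 rpm.

1770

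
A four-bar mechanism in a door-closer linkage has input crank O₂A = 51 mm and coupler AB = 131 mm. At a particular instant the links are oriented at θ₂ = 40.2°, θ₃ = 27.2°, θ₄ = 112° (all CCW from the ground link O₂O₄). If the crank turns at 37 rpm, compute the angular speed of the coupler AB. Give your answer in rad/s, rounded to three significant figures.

ω₂ = 3.875 rad/s (from 37 rpm).
Differentiating the loop-closure r₂e^{iθ₂}+r₃e^{iθ₃}=r₁+r₄e^{iθ₄} gives r₂ω₂e^{iθ₂}+r₃ω₃e^{iθ₃}=r₄ω₄e^{iθ₄}.
Eliminating the other unknown: ω₃ = r₂ω₂ sin(θ₄−θ₂) / [r₃ sin(θ₃−θ₄)].
Numerator sine = +0.94997; denominator sine = -0.99588.
Result = 0.051·3.875·(+0.94997) / (0.131·(-0.99588)) = -1.4389 rad/s; magnitude 1.4389 rad/s.

1.44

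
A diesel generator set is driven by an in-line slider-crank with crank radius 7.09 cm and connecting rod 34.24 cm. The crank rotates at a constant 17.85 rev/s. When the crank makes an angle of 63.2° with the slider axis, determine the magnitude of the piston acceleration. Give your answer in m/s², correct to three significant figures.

292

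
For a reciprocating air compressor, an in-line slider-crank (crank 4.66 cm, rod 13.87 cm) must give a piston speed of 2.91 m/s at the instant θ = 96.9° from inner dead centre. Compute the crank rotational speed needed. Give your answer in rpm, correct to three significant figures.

628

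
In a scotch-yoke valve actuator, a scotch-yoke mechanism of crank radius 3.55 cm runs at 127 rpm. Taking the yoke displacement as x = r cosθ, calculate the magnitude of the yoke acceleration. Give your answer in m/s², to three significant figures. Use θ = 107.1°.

ω = 13.3 rad/s (from 127 rpm).
x = r cosθ ⇒ ẍ = −rω² cosθ (ω constant).
|a| = rω²|cosθ| = 0.0355·(13.3)²·|cos 107.1°| = 1.8463 m/s².

1.85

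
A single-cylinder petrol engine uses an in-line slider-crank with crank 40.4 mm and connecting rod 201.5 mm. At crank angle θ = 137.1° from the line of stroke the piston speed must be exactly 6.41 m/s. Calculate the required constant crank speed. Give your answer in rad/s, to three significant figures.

274

For an in-line slider-crank, |v_piston| = rω|sinθ|·[1 + r cosθ/√(L² − r² sin²θ)].
With r = 0.0404 m, L = 0.2015 m, θ = 137.1°: the bracketed kinematic factor |dx/dθ| = 0.023424 m.
ω = v/|dx/dθ| = 6.41/0.023424 = 273.65 rad/s.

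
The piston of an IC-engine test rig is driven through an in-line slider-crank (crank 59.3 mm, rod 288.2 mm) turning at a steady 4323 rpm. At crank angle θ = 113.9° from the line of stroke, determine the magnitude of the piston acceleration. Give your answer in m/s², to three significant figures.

6620

ω = 2π·4323/60 = 452.7 rad/s
x(θ) = r cosθ + √(L² − r² sin²θ); with ω constant, a = ω²·d²x/dθ².
d²x/dθ² = −r cosθ − r²(cos2θ)/√u − r⁴ sin²2θ/(4u^{3/2}),  u = L² − r² sin²θ = 0.0801199 m².
Substituting r = 0.0593 m, L = 0.2882 m, θ = 113.9°: d²x/dθ² = +0.032295 m.
a = ω²·d²x/dθ² = (452.7)²·(+0.032295) = +6618.6 m/s²;  |a| = 6618.6 m/s².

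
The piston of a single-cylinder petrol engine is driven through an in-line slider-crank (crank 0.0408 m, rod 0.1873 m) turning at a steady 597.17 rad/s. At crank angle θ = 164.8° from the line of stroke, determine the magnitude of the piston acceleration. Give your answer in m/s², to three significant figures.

ω = 597.2 rad/s
x(θ) = r cosθ + √(L² − r² sin²θ); with ω constant, a = ω²·d²x/dθ².
d²x/dθ² = −r cosθ − r²(cos2θ)/√u − r⁴ sin²2θ/(4u^{3/2}),  u = L² − r² sin²θ = 0.0349669 m².
Substituting r = 0.0408 m, L = 0.1873 m, θ = 164.8°: d²x/dθ² = +0.031667 m.
a = ω²·d²x/dθ² = (597.2)²·(+0.031667) = +11293 m/s²;  |a| = 11293 m/s².

11300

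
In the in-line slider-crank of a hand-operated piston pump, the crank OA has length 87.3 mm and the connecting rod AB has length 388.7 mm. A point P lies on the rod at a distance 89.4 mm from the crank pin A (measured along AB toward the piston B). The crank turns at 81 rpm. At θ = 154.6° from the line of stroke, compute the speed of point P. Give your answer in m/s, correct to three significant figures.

ω = 8.482 rad/s.  Crank-pin speed |V_A| = rω = 0.7405 m/s, perpendicular to OA.
Rod angle: sinφ = −(r/L) sinθ ⇒ φ = -5.528°; ω_rod = −rω cosθ/√(L²−r²sin²θ) = +1.729 rad/s.
V_P = V_A + ω_rod × AP, with AP = 0.0894 m along the rod.
Components: V_Px = −rω sinθ − a·ω_rod·sinφ = -0.30274 m/s;  V_Py = rω cosθ + a·ω_rod·cosφ = -0.51507 m/s.
|V_P| = √(V_Px² + V_Py²) = 0.59745 m/s.

0.597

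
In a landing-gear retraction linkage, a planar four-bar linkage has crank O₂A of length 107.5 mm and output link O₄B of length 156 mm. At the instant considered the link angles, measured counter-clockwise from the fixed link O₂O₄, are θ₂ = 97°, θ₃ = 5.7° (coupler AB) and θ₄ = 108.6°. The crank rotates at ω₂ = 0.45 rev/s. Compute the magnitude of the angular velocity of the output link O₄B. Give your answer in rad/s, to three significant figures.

2.00

ω₂ = 2.827 rad/s (from 0.45 rev/s).
Differentiating the loop-closure r₂e^{iθ₂}+r₃e^{iθ₃}=r₁+r₄e^{iθ₄} gives r₂ω₂e^{iθ₂}+r₃ω₃e^{iθ₃}=r₄ω₄e^{iθ₄}.
Eliminating the other unknown: ω₄ = r₂ω₂ sin(θ₂−θ₃) / [r₄ sin(θ₄−θ₃)].
Numerator sine = +0.99974; denominator sine = +0.97476.
Result = 0.1075·2.827·(+0.99974) / (0.156·(+0.97476)) = +1.9983 rad/s; magnitude 1.9983 rad/s.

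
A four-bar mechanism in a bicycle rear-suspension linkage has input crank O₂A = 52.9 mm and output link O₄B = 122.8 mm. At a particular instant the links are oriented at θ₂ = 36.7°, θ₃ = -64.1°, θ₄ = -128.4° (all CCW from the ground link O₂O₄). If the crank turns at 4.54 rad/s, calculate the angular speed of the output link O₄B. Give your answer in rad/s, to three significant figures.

ω₂ = 4.54 rad/s
Differentiating the loop-closure r₂e^{iθ₂}+r₃e^{iθ₃}=r₁+r₄e^{iθ₄} gives r₂ω₂e^{iθ₂}+r₃ω₃e^{iθ₃}=r₄ω₄e^{iθ₄}.
Eliminating the other unknown: ω₄ = r₂ω₂ sin(θ₂−θ₃) / [r₄ sin(θ₄−θ₃)].
Numerator sine = +0.98229; denominator sine = -0.90108.
Result = 0.0529·4.54·(+0.98229) / (0.1228·(-0.90108)) = -2.132 rad/s; magnitude 2.132 rad/s.

2.13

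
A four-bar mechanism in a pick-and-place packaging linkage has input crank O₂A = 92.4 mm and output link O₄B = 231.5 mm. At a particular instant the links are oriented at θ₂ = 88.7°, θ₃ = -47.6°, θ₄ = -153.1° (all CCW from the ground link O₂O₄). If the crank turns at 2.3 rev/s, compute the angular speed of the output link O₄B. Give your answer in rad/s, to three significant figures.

ω₂ = 14.45 rad/s (from 2.3 rev/s).
Differentiating the loop-closure r₂e^{iθ₂}+r₃e^{iθ₃}=r₁+r₄e^{iθ₄} gives r₂ω₂e^{iθ₂}+r₃ω₃e^{iθ₃}=r₄ω₄e^{iθ₄}.
Eliminating the other unknown: ω₄ = r₂ω₂ sin(θ₂−θ₃) / [r₄ sin(θ₄−θ₃)].
Numerator sine = +0.69088; denominator sine = -0.96363.
Result = 0.0924·14.45·(+0.69088) / (0.2315·(-0.96363)) = -4.1354 rad/s; magnitude 4.1354 rad/s.

4.14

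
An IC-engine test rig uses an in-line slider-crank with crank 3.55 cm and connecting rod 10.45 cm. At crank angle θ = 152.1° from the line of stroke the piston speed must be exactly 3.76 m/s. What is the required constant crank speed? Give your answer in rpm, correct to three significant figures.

3110

For an in-line slider-crank, |v_piston| = rω|sinθ|·[1 + r cosθ/√(L² − r² sin²θ)].
With r = 0.0355 m, L = 0.1045 m, θ = 152.1°: the bracketed kinematic factor |dx/dθ| = 0.01156 m.
ω = v/|dx/dθ| = 3.76/0.01156 = 325.26 rad/s.
N = 60ω/(2π) = 3106 rpm.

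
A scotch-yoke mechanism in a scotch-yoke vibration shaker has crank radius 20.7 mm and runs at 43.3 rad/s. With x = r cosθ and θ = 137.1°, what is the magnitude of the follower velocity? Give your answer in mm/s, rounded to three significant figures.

610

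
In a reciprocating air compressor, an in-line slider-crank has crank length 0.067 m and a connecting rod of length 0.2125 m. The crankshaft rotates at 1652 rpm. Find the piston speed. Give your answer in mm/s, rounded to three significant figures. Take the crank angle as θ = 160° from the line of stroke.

2780

ω = 2π·1652/60 = 173 rad/s
For an in-line slider-crank, x = r cosθ + √(L² − r² sin²θ), so v = −rω sinθ·[1 + r cosθ/√(L² − r² sin²θ)].
With r = 0.067 m, L = 0.2125 m, θ = 160°: √(L² − r² sin²θ) = 0.21126 m.
v = −0.067·173·0.34202·[1 + 0.067·-0.93969/0.21126] = -2.7829 m/s.
|v| = 2.7829 m/s = 2782.9 mm/s.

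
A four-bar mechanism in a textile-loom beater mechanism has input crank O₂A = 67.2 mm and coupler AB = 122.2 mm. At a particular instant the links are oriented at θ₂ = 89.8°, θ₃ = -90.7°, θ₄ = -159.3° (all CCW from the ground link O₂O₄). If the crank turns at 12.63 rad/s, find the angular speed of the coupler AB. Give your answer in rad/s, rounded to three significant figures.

ω₂ = 12.63 rad/s
Differentiating the loop-closure r₂e^{iθ₂}+r₃e^{iθ₃}=r₁+r₄e^{iθ₄} gives r₂ω₂e^{iθ₂}+r₃ω₃e^{iθ₃}=r₄ω₄e^{iθ₄}.
Eliminating the other unknown: ω₃ = r₂ω₂ sin(θ₄−θ₂) / [r₃ sin(θ₃−θ₄)].
Numerator sine = +0.93420; denominator sine = +0.93106.
Result = 0.0672·12.63·(+0.93420) / (0.1222·(+0.93106)) = +6.969 rad/s; magnitude 6.969 rad/s.

6.97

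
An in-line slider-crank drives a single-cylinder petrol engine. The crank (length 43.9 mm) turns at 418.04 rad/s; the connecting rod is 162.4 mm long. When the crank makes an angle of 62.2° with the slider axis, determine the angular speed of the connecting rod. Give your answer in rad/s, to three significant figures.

54.3

ω = 418 rad/s
The rod makes angle φ with the slider axis where L sinφ = r sinθ; differentiating, L cosφ·φ̇ = r ω cosθ.
L cosφ = √(L² − r² sin²θ) = 0.15769 m.
|ω_rod| = r ω |cosθ| / √(L² − r² sin²θ) = 0.0439·418·0.46639/0.15769 = 54.278 rad/s.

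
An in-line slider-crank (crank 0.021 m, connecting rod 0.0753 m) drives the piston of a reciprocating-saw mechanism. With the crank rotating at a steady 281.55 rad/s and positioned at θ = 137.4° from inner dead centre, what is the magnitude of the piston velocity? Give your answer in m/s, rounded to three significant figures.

3.17

ω = 281.6 rad/s
For an in-line slider-crank, x = r cosθ + √(L² − r² sin²θ), so v = −rω sinθ·[1 + r cosθ/√(L² − r² sin²θ)].
With r = 0.021 m, L = 0.0753 m, θ = 137.4°: √(L² − r² sin²θ) = 0.073946 m.
v = −0.021·281.6·0.67688·[1 + 0.021·-0.73610/0.073946] = -3.1655 m/s.
|v| = 3.1655 m/s.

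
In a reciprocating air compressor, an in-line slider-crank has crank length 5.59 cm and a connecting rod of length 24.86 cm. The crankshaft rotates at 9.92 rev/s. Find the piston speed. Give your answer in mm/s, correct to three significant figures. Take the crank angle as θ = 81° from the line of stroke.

ω = 2π·9.92 = 62.33 rad/s
For an in-line slider-crank, x = r cosθ + √(L² − r² sin²θ), so v = −rω sinθ·[1 + r cosθ/√(L² − r² sin²θ)].
With r = 0.0559 m, L = 0.2486 m, θ = 81°: √(L² − r² sin²θ) = 0.24239 m.
v = −0.0559·62.33·0.98769·[1 + 0.0559·0.15643/0.24239] = -3.5655 m/s.
|v| = 3.5655 m/s = 3565.5 mm/s.

3570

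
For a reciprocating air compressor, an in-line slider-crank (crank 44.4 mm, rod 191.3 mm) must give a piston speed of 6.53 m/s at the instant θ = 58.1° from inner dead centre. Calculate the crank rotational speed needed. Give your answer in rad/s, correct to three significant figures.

154

For an in-line slider-crank, |v_piston| = rω|sinθ|·[1 + r cosθ/√(L² − r² sin²θ)].
With r = 0.0444 m, L = 0.1913 m, θ = 58.1°: the bracketed kinematic factor |dx/dθ| = 0.04241 m.
ω = v/|dx/dθ| = 6.53/0.04241 = 153.97 rad/s.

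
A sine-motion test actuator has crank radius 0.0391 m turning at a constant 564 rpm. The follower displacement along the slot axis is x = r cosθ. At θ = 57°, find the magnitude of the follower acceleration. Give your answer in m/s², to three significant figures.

74.3

ω = 59.06 rad/s (from 564 rpm).
x = r cosθ ⇒ ẍ = −rω² cosθ (ω constant).
|a| = rω²|cosθ| = 0.0391·(59.06)²·|cos 57°| = 74.285 m/s².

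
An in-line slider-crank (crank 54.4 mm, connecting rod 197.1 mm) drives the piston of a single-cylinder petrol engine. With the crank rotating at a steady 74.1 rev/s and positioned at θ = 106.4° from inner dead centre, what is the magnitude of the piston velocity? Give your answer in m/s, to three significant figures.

22.3

ω = 2π·74.1 = 465.6 rad/s
For an in-line slider-crank, x = r cosθ + √(L² − r² sin²θ), so v = −rω sinθ·[1 + r cosθ/√(L² − r² sin²θ)].
With r = 0.0544 m, L = 0.1971 m, θ = 106.4°: √(L² − r² sin²θ) = 0.19007 m.
v = −0.0544·465.6·0.95931·[1 + 0.0544·-0.28234/0.19007] = -22.334 m/s.
|v| = 22.334 m/s.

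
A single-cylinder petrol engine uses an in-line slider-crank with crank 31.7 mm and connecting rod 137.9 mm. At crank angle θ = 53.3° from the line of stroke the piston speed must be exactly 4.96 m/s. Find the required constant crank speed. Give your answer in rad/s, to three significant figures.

171

For an in-line slider-crank, |v_piston| = rω|sinθ|·[1 + r cosθ/√(L² − r² sin²θ)].
With r = 0.0317 m, L = 0.1379 m, θ = 53.3°: the bracketed kinematic factor |dx/dθ| = 0.028969 m.
ω = v/|dx/dθ| = 4.96/0.028969 = 171.22 rad/s.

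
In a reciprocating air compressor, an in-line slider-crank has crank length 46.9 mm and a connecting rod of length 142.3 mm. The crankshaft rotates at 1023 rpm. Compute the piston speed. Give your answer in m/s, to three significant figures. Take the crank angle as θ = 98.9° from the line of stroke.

4.70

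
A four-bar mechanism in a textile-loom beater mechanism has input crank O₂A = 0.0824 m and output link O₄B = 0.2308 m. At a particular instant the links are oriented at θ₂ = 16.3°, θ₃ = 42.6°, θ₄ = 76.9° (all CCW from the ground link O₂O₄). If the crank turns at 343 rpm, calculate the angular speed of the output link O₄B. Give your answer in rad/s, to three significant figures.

10.1

ω₂ = 35.92 rad/s (from 343 rpm).
Differentiating the loop-closure r₂e^{iθ₂}+r₃e^{iθ₃}=r₁+r₄e^{iθ₄} gives r₂ω₂e^{iθ₂}+r₃ω₃e^{iθ₃}=r₄ω₄e^{iθ₄}.
Eliminating the other unknown: ω₄ = r₂ω₂ sin(θ₂−θ₃) / [r₄ sin(θ₄−θ₃)].
Numerator sine = -0.44307; denominator sine = +0.56353.
Result = 0.0824·35.92·(-0.44307) / (0.2308·(+0.56353)) = -10.083 rad/s; magnitude 10.083 rad/s.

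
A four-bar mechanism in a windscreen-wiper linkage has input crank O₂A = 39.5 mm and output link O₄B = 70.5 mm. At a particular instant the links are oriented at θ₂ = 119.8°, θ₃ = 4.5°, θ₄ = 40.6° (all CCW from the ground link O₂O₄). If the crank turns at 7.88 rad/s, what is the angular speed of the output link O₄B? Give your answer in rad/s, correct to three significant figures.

ω₂ = 7.88 rad/s
Differentiating the loop-closure r₂e^{iθ₂}+r₃e^{iθ₃}=r₁+r₄e^{iθ₄} gives r₂ω₂e^{iθ₂}+r₃ω₃e^{iθ₃}=r₄ω₄e^{iθ₄}.
Eliminating the other unknown: ω₄ = r₂ω₂ sin(θ₂−θ₃) / [r₄ sin(θ₄−θ₃)].
Numerator sine = +0.90408; denominator sine = +0.58920.
Result = 0.0395·7.88·(+0.90408) / (0.0705·(+0.58920)) = +6.7746 rad/s; magnitude 6.7746 rad/s.

6.77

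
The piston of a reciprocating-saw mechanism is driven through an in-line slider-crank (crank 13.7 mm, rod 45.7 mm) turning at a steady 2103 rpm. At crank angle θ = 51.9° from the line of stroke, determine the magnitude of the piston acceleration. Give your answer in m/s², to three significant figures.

366

ω = 2π·2103/60 = 220.2 rad/s
x(θ) = r cosθ + √(L² − r² sin²θ); with ω constant, a = ω²·d²x/dθ².
d²x/dθ² = −r cosθ − r²(cos2θ)/√u − r⁴ sin²2θ/(4u^{3/2}),  u = L² − r² sin²θ = 0.00197226 m².
Substituting r = 0.0137 m, L = 0.0457 m, θ = 51.9°: d²x/dθ² = -0.0075401 m.
a = ω²·d²x/dθ² = (220.2)²·(-0.0075401) = -365.69 m/s²;  |a| = 365.69 m/s².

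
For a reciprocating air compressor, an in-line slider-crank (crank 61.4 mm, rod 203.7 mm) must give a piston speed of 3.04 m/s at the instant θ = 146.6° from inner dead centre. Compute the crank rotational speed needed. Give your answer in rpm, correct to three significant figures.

1150

For an in-line slider-crank, |v_piston| = rω|sinθ|·[1 + r cosθ/√(L² − r² sin²θ)].
With r = 0.0614 m, L = 0.2037 m, θ = 146.6°: the bracketed kinematic factor |dx/dθ| = 0.025175 m.
ω = v/|dx/dθ| = 3.04/0.025175 = 120.76 rad/s.
N = 60ω/(2π) = 1153.1 rpm.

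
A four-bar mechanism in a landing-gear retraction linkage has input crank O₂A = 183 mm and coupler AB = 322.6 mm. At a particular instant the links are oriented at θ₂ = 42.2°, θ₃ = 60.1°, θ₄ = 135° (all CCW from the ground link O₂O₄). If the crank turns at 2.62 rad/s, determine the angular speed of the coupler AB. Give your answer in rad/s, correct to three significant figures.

1.54

ω₂ = 2.62 rad/s
Differentiating the loop-closure r₂e^{iθ₂}+r₃e^{iθ₃}=r₁+r₄e^{iθ₄} gives r₂ω₂e^{iθ₂}+r₃ω₃e^{iθ₃}=r₄ω₄e^{iθ₄}.
Eliminating the other unknown: ω₃ = r₂ω₂ sin(θ₄−θ₂) / [r₃ sin(θ₃−θ₄)].
Numerator sine = +0.99881; denominator sine = -0.96547.
Result = 0.183·2.62·(+0.99881) / (0.3226·(-0.96547)) = -1.5376 rad/s; magnitude 1.5376 rad/s.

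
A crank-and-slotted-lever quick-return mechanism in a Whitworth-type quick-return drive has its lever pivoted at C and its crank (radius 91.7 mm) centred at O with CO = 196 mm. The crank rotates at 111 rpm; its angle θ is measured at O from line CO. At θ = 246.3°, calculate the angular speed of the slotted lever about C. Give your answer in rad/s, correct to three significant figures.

0.425

ω = 11.62 rad/s (from 111 rpm).
Crank pin A relative to C: A = (d + r cosθ, r sinθ); lever angle φ = atan2(r sinθ, d + r cosθ).
Differentiating tanφ: φ̇ = rω(d cosθ + r)/(d² + r² + 2dr cosθ).
d² + r² + 2dr cosθ = |CA|² = 0.0323763 m²;  d cosθ + r = +0.012918 m.
|ω_lever| = |0.0917·11.62·+0.012918| / 0.0323763 = 0.4253 rad/s.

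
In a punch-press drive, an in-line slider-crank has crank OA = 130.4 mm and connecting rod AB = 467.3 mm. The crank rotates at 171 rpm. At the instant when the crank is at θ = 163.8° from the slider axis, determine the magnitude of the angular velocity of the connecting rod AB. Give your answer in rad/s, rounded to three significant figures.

ω = 17.91 rad/s (converted from 171 rpm).
The rod makes angle φ with the slider axis where L sinφ = r sinθ; differentiating, L cosφ·φ̇ = r ω cosθ.
L cosφ = √(L² − r² sin²θ) = 0.46588 m.
|ω_rod| = r ω |cosθ| / √(L² − r² sin²θ) = 0.1304·17.91·0.96029/0.46588 = 4.8132 rad/s.

4.81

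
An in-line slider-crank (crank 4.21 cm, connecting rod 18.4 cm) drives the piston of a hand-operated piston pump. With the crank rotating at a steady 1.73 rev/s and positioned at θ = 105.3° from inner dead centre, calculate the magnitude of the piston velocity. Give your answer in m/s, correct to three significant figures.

0.414

ω = 2π·1.73 = 10.87 rad/s
For an in-line slider-crank, x = r cosθ + √(L² − r² sin²θ), so v = −rω sinθ·[1 + r cosθ/√(L² − r² sin²θ)].
With r = 0.0421 m, L = 0.184 m, θ = 105.3°: √(L² − r² sin²θ) = 0.17946 m.
v = −0.0421·10.87·0.96456·[1 + 0.0421·-0.26387/0.17946] = -0.41408 m/s.
|v| = 0.41408 m/s.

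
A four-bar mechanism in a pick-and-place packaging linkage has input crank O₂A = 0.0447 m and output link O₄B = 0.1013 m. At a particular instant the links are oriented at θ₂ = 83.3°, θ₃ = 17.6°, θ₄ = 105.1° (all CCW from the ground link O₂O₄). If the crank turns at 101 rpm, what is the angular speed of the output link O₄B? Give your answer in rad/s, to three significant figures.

ω₂ = 10.58 rad/s (from 101 rpm).
Differentiating the loop-closure r₂e^{iθ₂}+r₃e^{iθ₃}=r₁+r₄e^{iθ₄} gives r₂ω₂e^{iθ₂}+r₃ω₃e^{iθ₃}=r₄ω₄e^{iθ₄}.
Eliminating the other unknown: ω₄ = r₂ω₂ sin(θ₂−θ₃) / [r₄ sin(θ₄−θ₃)].
Numerator sine = +0.91140; denominator sine = +0.99905.
Result = 0.0447·10.58·(+0.91140) / (0.1013·(+0.99905)) = +4.2577 rad/s; magnitude 4.2577 rad/s.

4.26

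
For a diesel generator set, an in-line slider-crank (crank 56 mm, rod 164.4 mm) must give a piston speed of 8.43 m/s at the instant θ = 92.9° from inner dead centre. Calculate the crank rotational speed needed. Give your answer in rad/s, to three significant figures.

For an in-line slider-crank, |v_piston| = rω|sinθ|·[1 + r cosθ/√(L² − r² sin²θ)].
With r = 0.056 m, L = 0.1644 m, θ = 92.9°: the bracketed kinematic factor |dx/dθ| = 0.054903 m.
ω = v/|dx/dθ| = 8.43/0.054903 = 153.54 rad/s.

154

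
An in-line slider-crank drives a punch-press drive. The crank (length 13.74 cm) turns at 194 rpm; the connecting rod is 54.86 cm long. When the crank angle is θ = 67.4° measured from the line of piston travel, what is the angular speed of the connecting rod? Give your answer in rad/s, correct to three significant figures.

ω = 20.32 rad/s (converted from 194 rpm).
The rod makes angle φ with the slider axis where L sinφ = r sinθ; differentiating, L cosφ·φ̇ = r ω cosθ.
L cosφ = √(L² − r² sin²θ) = 0.53373 m.
|ω_rod| = r ω |cosθ| / √(L² − r² sin²θ) = 0.1374·20.32·0.38430/0.53373 = 2.0098 rad/s.

2.01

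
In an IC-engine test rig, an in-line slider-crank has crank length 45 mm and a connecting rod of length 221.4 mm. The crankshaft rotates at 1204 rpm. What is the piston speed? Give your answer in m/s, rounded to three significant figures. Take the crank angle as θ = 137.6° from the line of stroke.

3.25

ω = 2π·1204/60 = 126.1 rad/s
For an in-line slider-crank, x = r cosθ + √(L² − r² sin²θ), so v = −rω sinθ·[1 + r cosθ/√(L² − r² sin²θ)].
With r = 0.045 m, L = 0.2214 m, θ = 137.6°: √(L² − r² sin²θ) = 0.21931 m.
v = −0.045·126.1·0.67430·[1 + 0.045·-0.73846/0.21931] = -3.2461 m/s.
|v| = 3.2461 m/s.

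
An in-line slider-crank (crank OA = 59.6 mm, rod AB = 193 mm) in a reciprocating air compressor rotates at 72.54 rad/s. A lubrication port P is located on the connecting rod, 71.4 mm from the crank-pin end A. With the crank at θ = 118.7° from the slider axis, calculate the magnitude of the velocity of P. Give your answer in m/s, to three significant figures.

3.81

ω = 72.54 rad/s.  Crank-pin speed |V_A| = rω = 4.3234 m/s, perpendicular to OA.
Rod angle: sinφ = −(r/L) sinθ ⇒ φ = -15.716°; ω_rod = −rω cosθ/√(L²−r²sin²θ) = +11.175 rad/s.
V_P = V_A + ω_rod × AP, with AP = 0.0714 m along the rod.
Components: V_Px = −rω sinθ − a·ω_rod·sinφ = -3.5761 m/s;  V_Py = rω cosθ + a·ω_rod·cosφ = -1.3081 m/s.
|V_P| = √(V_Px² + V_Py²) = 3.8078 m/s.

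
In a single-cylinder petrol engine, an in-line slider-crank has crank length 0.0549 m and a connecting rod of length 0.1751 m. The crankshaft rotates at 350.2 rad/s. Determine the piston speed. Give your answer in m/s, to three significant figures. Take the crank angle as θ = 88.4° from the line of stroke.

19.4

ω = 350.2 rad/s
For an in-line slider-crank, x = r cosθ + √(L² − r² sin²θ), so v = −rω sinθ·[1 + r cosθ/√(L² − r² sin²θ)].
With r = 0.0549 m, L = 0.1751 m, θ = 88.4°: √(L² − r² sin²θ) = 0.16628 m.
v = −0.0549·350.2·0.99961·[1 + 0.0549·0.02792/0.16628] = -19.396 m/s.
|v| = 19.396 m/s.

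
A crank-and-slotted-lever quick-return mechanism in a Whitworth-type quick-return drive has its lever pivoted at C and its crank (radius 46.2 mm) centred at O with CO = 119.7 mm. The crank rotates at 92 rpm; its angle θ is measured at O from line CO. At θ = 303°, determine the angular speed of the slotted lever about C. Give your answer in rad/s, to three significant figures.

ω = 9.634 rad/s (from 92 rpm).
Crank pin A relative to C: A = (d + r cosθ, r sinθ); lever angle φ = atan2(r sinθ, d + r cosθ).
Differentiating tanφ: φ̇ = rω(d cosθ + r)/(d² + r² + 2dr cosθ).
d² + r² + 2dr cosθ = |CA|² = 0.0224864 m²;  d cosθ + r = +0.11139 m.
|ω_lever| = |0.0462·9.634·+0.11139| / 0.0224864 = 2.2049 rad/s.

2.20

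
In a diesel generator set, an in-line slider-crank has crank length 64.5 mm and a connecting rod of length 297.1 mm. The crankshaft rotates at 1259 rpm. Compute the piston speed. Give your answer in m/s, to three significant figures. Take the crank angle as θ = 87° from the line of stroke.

ω = 2π·1259/60 = 131.8 rad/s
For an in-line slider-crank, x = r cosθ + √(L² − r² sin²θ), so v = −rω sinθ·[1 + r cosθ/√(L² − r² sin²θ)].
With r = 0.0645 m, L = 0.2971 m, θ = 87°: √(L² − r² sin²θ) = 0.29003 m.
v = −0.0645·131.8·0.99863·[1 + 0.0645·0.05234/0.29003] = -8.591 m/s.
|v| = 8.591 m/s.

8.59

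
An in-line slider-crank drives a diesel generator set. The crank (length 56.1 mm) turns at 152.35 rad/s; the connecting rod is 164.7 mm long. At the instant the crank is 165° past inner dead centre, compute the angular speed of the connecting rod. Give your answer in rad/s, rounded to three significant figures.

ω = 152.3 rad/s
The rod makes angle φ with the slider axis where L sinφ = r sinθ; differentiating, L cosφ·φ̇ = r ω cosθ.
L cosφ = √(L² − r² sin²θ) = 0.16406 m.
|ω_rod| = r ω |cosθ| / √(L² − r² sin²θ) = 0.0561·152.3·0.96593/0.16406 = 50.321 rad/s.

50.3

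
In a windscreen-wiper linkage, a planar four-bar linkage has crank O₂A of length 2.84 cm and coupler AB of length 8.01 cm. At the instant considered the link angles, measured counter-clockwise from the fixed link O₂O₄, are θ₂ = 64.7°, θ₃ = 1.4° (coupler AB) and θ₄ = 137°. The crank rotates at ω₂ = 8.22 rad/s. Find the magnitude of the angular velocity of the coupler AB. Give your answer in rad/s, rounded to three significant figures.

ω₂ = 8.22 rad/s
Differentiating the loop-closure r₂e^{iθ₂}+r₃e^{iθ₃}=r₁+r₄e^{iθ₄} gives r₂ω₂e^{iθ₂}+r₃ω₃e^{iθ₃}=r₄ω₄e^{iθ₄}.
Eliminating the other unknown: ω₃ = r₂ω₂ sin(θ₄−θ₂) / [r₃ sin(θ₃−θ₄)].
Numerator sine = +0.95266; denominator sine = -0.69966.
Result = 0.0284·8.22·(+0.95266) / (0.0801·(-0.69966)) = -3.9683 rad/s; magnitude 3.9683 rad/s.

3.97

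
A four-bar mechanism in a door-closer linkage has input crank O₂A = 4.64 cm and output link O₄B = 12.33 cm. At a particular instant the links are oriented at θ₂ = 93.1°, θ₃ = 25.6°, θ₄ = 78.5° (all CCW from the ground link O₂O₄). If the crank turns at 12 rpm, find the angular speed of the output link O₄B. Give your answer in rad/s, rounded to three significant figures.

ω₂ = 1.257 rad/s (from 12 rpm).
Differentiating the loop-closure r₂e^{iθ₂}+r₃e^{iθ₃}=r₁+r₄e^{iθ₄} gives r₂ω₂e^{iθ₂}+r₃ω₃e^{iθ₃}=r₄ω₄e^{iθ₄}.
Eliminating the other unknown: ω₄ = r₂ω₂ sin(θ₂−θ₃) / [r₄ sin(θ₄−θ₃)].
Numerator sine = +0.92388; denominator sine = +0.79758.
Result = 0.0464·1.257·(+0.92388) / (0.1233·(+0.79758)) = +0.54778 rad/s; magnitude 0.54778 rad/s.

0.548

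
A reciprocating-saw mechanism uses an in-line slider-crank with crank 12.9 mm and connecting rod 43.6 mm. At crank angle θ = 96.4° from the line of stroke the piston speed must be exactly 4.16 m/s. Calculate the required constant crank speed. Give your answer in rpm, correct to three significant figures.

3210

For an in-line slider-crank, |v_piston| = rω|sinθ|·[1 + r cosθ/√(L² − r² sin²θ)].
With r = 0.0129 m, L = 0.0436 m, θ = 96.4°: the bracketed kinematic factor |dx/dθ| = 0.012377 m.
ω = v/|dx/dθ| = 4.16/0.012377 = 336.1 rad/s.
N = 60ω/(2π) = 3209.5 rpm.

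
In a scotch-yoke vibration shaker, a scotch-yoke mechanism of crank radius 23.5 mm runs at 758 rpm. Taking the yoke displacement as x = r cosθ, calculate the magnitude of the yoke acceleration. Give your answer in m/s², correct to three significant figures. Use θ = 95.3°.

ω = 79.38 rad/s (from 758 rpm).
x = r cosθ ⇒ ẍ = −rω² cosθ (ω constant).
|a| = rω²|cosθ| = 0.0235·(79.38)²·|cos 95.3°| = 13.677 m/s².

13.7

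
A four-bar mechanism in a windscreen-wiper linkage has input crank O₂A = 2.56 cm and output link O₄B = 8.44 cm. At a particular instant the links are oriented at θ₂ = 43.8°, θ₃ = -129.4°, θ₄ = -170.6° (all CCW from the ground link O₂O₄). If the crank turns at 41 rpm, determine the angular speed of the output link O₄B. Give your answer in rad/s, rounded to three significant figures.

0.234

ω₂ = 4.294 rad/s (from 41 rpm).
Differentiating the loop-closure r₂e^{iθ₂}+r₃e^{iθ₃}=r₁+r₄e^{iθ₄} gives r₂ω₂e^{iθ₂}+r₃ω₃e^{iθ₃}=r₄ω₄e^{iθ₄}.
Eliminating the other unknown: ω₄ = r₂ω₂ sin(θ₂−θ₃) / [r₄ sin(θ₄−θ₃)].
Numerator sine = +0.11840; denominator sine = -0.65869.
Result = 0.0256·4.294·(+0.11840) / (0.0844·(-0.65869)) = -0.2341 rad/s; magnitude 0.2341 rad/s.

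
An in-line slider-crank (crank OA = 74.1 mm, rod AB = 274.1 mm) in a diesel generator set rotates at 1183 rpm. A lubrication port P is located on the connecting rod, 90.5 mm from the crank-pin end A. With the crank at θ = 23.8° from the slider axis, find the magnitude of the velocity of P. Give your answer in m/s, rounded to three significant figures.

6.91

ω = 123.9 rad/s.  Crank-pin speed |V_A| = rω = 9.1798 m/s, perpendicular to OA.
Rod angle: sinφ = −(r/L) sinθ ⇒ φ = -6.263°; ω_rod = −rω cosθ/√(L²−r²sin²θ) = -30.827 rad/s.
V_P = V_A + ω_rod × AP, with AP = 0.0905 m along the rod.
Components: V_Px = −rω sinθ − a·ω_rod·sinφ = -4.0088 m/s;  V_Py = rω cosθ + a·ω_rod·cosφ = +5.626 m/s.
|V_P| = √(V_Px² + V_Py²) = 6.9081 m/s.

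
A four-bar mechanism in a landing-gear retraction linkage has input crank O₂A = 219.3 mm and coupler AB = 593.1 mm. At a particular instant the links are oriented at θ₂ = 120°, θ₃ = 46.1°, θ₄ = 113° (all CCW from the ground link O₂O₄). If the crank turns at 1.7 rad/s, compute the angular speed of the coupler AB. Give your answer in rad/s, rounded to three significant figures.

ω₂ = 1.7 rad/s
Differentiating the loop-closure r₂e^{iθ₂}+r₃e^{iθ₃}=r₁+r₄e^{iθ₄} gives r₂ω₂e^{iθ₂}+r₃ω₃e^{iθ₃}=r₄ω₄e^{iθ₄}.
Eliminating the other unknown: ω₃ = r₂ω₂ sin(θ₄−θ₂) / [r₃ sin(θ₃−θ₄)].
Numerator sine = -0.12187; denominator sine = -0.91982.
Result = 0.2193·1.7·(-0.12187) / (0.5931·(-0.91982)) = +0.083282 rad/s; magnitude 0.083282 rad/s.

0.0833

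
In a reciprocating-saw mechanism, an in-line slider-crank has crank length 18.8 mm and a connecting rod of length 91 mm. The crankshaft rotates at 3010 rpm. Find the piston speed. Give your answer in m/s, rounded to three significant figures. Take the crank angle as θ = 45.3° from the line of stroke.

4.83

ω = 2π·3010/60 = 315.2 rad/s
For an in-line slider-crank, x = r cosθ + √(L² − r² sin²θ), so v = −rω sinθ·[1 + r cosθ/√(L² − r² sin²θ)].
With r = 0.0188 m, L = 0.091 m, θ = 45.3°: √(L² − r² sin²θ) = 0.090013 m.
v = −0.0188·315.2·0.71080·[1 + 0.0188·0.70339/0.090013] = -4.8309 m/s.
|v| = 4.8309 m/s.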